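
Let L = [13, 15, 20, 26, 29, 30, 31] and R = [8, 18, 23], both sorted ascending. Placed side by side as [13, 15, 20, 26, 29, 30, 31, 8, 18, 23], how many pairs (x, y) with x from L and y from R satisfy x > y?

Take each right-half value and tally the left-half values above it:
r = 8: 13, 15, 20, 26, 29, 30, 31 → 7
r = 18: 20, 26, 29, 30, 31 → 5
r = 23: 26, 29, 30, 31 → 4
Cross-inversions: 7 + 5 + 4 = 16

16 split inversions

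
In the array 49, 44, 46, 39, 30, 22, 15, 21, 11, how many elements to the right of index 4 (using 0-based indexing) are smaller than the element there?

The element at index 4 is 30.
Elements after it: 22, 15, 21, 11
Those smaller than 30: 22, 15, 21, 11

4 such elements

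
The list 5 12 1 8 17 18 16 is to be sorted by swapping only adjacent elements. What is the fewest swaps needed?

The minimum number of adjacent swaps to sort an array equals its inversion count, since every such swap removes exactly one inversion.
Count inversions — for each element, later elements that are smaller:
5: 1 → 1
12: 1, 8 → 2
1: none → 0
8: none → 0
17: 16 → 1
18: 16 → 1
16: none → 0
Total inversions: 1 + 2 + 0 + 0 + 1 + 1 + 0 = 5

5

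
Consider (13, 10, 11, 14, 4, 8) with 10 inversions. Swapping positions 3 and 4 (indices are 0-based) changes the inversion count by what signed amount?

Positions 3 and 4 hold 14 and 4; after swapping, the array is [13, 10, 11, 4, 14, 8].
Element-by-element contributions:
13: 4
10: 2
11: 2
4: 0
14: 1
8: 0
Sum: 4 + 2 + 2 + 0 + 1 + 0 = 9
Change: 9 − 10 = -1

-1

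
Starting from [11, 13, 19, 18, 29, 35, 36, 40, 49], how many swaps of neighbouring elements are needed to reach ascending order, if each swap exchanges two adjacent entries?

1

Minimum adjacent swaps = number of inversions (each swap of adjacent out-of-order elements removes one inversion and no swap can remove more).
Count inversions — for each element, later elements that are smaller:
11: none → 0
13: none → 0
19: 18 → 1
18: none → 0
29: none → 0
35: none → 0
36: none → 0
40: none → 0
49: none → 0
Total inversions: 0 + 0 + 1 + 0 + 0 + 0 + 0 + 0 + 0 = 1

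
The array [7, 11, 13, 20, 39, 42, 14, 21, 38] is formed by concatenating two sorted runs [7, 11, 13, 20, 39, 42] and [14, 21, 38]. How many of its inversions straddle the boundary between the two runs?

Cross-inversions: 7

Count, for every r in R, how many entries of L exceed r:
r = 14: 20, 39, 42 → 3
r = 21: 39, 42 → 2
r = 38: 39, 42 → 2
Cross-inversions: 3 + 2 + 2 = 7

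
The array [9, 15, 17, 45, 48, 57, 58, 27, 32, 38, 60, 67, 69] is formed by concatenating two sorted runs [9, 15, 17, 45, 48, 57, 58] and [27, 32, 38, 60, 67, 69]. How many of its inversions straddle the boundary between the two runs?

12

For each element r of the right run, count left-run elements greater than r:
r = 27: 45, 48, 57, 58 → 4
r = 32: 45, 48, 57, 58 → 4
r = 38: 45, 48, 57, 58 → 4
r = 60: none → 0
r = 67: none → 0
r = 69: none → 0
Cross-inversions: 4 + 4 + 4 + 0 + 0 + 0 = 12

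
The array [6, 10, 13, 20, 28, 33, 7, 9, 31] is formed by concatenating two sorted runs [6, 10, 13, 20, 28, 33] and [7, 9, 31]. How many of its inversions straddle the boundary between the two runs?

11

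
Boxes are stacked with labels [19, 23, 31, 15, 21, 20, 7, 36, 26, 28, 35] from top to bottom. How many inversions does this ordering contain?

19

For each element, count later entries that are smaller:
19: 2
23: 4
31: 6
15: 1
21: 2
20: 1
7: 0
36: 3
26: 0
28: 0
35: 0
Sum: 2 + 4 + 6 + 1 + 2 + 1 + 0 + 3 + 0 + 0 + 0 = 19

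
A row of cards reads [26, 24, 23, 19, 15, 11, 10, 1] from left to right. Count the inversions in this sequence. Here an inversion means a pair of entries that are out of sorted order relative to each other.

Sweep left to right; for each value list the smaller values that follow it:
26: 7
24: 6
23: 5
19: 4
15: 3
11: 2
10: 1
1: 0
Sum: 7 + 6 + 5 + 4 + 3 + 2 + 1 + 0 = 28

28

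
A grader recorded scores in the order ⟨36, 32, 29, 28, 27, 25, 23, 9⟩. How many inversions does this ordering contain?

28 inversions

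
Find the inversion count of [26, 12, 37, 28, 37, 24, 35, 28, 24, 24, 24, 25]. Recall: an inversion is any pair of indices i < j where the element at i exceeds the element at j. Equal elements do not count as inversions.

Sweep left to right; for each value list the smaller values that follow it:
26 → 12, 24, 24, 24, 24, 25 → 6
12 → none → 0
37 → 28, 24, 35, 28, 24, 24, 24, 25 → 8
28 → 24, 24, 24, 24, 25 → 5
37 → 24, 35, 28, 24, 24, 24, 25 → 7
24 → none → 0
35 → 28, 24, 24, 24, 25 → 5
28 → 24, 24, 24, 25 → 4
24 → none → 0
24 → none → 0
24 → none → 0
25 → none → 0
Sum: 6 + 0 + 8 + 5 + 7 + 0 + 5 + 4 + 0 + 0 + 0 + 0 = 35

There are 35 inversions.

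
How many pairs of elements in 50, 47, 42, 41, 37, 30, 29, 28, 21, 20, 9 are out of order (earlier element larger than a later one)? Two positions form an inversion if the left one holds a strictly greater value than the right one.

55

Count, for each position, how many later elements it exceeds:
50: 10
47: 9
42: 8
41: 7
37: 6
30: 5
29: 4
28: 3
21: 2
20: 1
9: 0
Sum: 10 + 9 + 8 + 7 + 6 + 5 + 4 + 3 + 2 + 1 + 0 = 55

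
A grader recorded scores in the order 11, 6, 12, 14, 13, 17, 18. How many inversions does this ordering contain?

Inversions: 2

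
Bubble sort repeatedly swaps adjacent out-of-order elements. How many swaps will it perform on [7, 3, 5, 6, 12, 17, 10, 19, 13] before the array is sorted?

7

Each adjacent swap fixes exactly one inversion, so the minimum swap count equals the number of inversions.
Count inversions — for each element, later elements that are smaller:
7: 3, 5, 6 → 3
3: none → 0
5: none → 0
6: none → 0
12: 10 → 1
17: 10, 13 → 2
10: none → 0
19: 13 → 1
13: none → 0
Total inversions: 3 + 0 + 0 + 0 + 1 + 2 + 0 + 1 + 0 = 7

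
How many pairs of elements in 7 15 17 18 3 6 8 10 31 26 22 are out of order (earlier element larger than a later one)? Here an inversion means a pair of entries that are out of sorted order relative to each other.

For each element, count later entries that are smaller:
7: 2
15: 4
17: 4
18: 4
3: 0
6: 0
8: 0
10: 0
31: 2
26: 1
22: 0
Sum: 2 + 4 + 4 + 4 + 0 + 0 + 0 + 0 + 2 + 1 + 0 = 17

There are 17 inversions.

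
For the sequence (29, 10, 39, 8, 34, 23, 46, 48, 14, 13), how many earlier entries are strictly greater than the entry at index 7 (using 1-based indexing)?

The element at index 7 is 46.
Elements before it: 29, 10, 39, 8, 34, 23
None of them are larger than 46.

0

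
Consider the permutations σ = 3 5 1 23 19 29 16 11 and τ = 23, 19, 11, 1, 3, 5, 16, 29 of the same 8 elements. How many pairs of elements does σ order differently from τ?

14

Assign each item its position (1..8) in the first ordering, then rewrite the second ordering as that position sequence:
positions: 3→1, 5→2, 1→3, 23→4, 19→5, 29→6, 16→7, 11→8
second ordering as positions: [4, 5, 8, 3, 1, 2, 7, 6]
Discordant pairs = inversions in this position sequence.
4: 3, 1, 2 → 3
5: 3, 1, 2 → 3
8: 3, 1, 2, 7, 6 → 5
3: 1, 2 → 2
1: 0
2: 0
7: 6 → 1
6: 0
Total: 3 + 3 + 5 + 2 + 0 + 0 + 1 + 0 = 14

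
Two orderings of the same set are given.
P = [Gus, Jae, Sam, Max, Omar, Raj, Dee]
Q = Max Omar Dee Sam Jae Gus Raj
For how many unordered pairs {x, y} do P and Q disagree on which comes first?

There are 13 disagreeing pairs.

Assign each item its position (1..7) in the first ordering, then rewrite the second ordering as that position sequence:
positions: Gus→1, Jae→2, Sam→3, Max→4, Omar→5, Raj→6, Dee→7
second ordering as positions: [4, 5, 7, 3, 2, 1, 6]
Discordant pairs = inversions in this position sequence.
4: 3, 2, 1 → 3
5: 3, 2, 1 → 3
7: 3, 2, 1, 6 → 4
3: 2, 1 → 2
2: 1 → 1
1: 0
6: 0
Total: 3 + 3 + 4 + 2 + 1 + 0 + 0 = 13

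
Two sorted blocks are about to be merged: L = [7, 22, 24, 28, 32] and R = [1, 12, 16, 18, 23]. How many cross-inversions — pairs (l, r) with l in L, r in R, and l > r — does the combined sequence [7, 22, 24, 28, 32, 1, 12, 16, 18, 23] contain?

20 split inversions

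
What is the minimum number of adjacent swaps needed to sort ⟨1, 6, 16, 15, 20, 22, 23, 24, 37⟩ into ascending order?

Minimum adjacent swaps = number of inversions (each swap of adjacent out-of-order elements removes one inversion and no swap can remove more).
Count inversions — for each element, later elements that are smaller:
1: none → 0
6: none → 0
16: 15 → 1
15: none → 0
20: none → 0
22: none → 0
23: none → 0
24: none → 0
37: none → 0
Total inversions: 0 + 0 + 1 + 0 + 0 + 0 + 0 + 0 + 0 = 1

1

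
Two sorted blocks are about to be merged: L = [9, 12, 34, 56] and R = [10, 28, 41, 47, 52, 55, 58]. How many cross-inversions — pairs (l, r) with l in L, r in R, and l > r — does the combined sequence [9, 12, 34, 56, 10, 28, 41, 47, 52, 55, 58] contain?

Take each right-half value and tally the left-half values above it:
r = 10: 12, 34, 56 → 3
r = 28: 34, 56 → 2
r = 41: 56 → 1
r = 47: 56 → 1
r = 52: 56 → 1
r = 55: 56 → 1
r = 58: none → 0
Cross-inversions: 3 + 2 + 1 + 1 + 1 + 1 + 0 = 9

There are 9 cross-inversions.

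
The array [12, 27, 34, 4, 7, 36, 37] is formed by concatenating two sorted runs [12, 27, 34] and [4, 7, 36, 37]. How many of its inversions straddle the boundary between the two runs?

6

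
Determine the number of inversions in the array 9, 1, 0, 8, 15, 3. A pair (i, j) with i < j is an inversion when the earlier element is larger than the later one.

7 out-of-order pairs

Sweep left to right; for each value list the smaller values that follow it:
9 → 1, 0, 8, 3 → 4
1 → 0 → 1
0 → none → 0
8 → 3 → 1
15 → 3 → 1
3 → none → 0
Sum: 4 + 1 + 0 + 1 + 1 + 0 = 7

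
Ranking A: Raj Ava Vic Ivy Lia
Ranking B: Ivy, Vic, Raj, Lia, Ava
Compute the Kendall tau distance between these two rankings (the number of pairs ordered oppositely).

6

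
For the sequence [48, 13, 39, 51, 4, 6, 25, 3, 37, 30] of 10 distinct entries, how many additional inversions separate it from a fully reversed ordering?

18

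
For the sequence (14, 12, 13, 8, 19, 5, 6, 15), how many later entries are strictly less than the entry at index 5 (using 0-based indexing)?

0 such elements

The element at index 5 is 5.
Elements after it: 6, 15
None of them are smaller than 5.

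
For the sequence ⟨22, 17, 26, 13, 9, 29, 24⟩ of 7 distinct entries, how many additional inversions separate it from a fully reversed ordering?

11 inversions short

Maximum inversions for 7 distinct elements is C(7, 2) = 7·6/2 = 21.
Current inversions — for each element, count later smaller elements:
22: 3
17: 2
26: 3
13: 1
9: 0
29: 1
24: 0
Current total: 3 + 2 + 3 + 1 + 0 + 1 + 0 = 10
Shortfall: 21 − 10 = 11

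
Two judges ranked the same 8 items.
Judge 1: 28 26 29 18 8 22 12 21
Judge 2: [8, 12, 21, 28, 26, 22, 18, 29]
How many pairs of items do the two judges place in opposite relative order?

There are 17 discordant pairs.

Assign each item its position (1..8) in the first ordering, then rewrite the second ordering as that position sequence:
positions: 28→1, 26→2, 29→3, 18→4, 8→5, 22→6, 12→7, 21→8
second ordering as positions: [5, 7, 8, 1, 2, 6, 4, 3]
Discordant pairs = inversions in this position sequence.
5: 1, 2, 4, 3 → 4
7: 1, 2, 6, 4, 3 → 5
8: 1, 2, 6, 4, 3 → 5
1: 0
2: 0
6: 4, 3 → 2
4: 3 → 1
3: 0
Total: 4 + 5 + 5 + 0 + 0 + 2 + 1 + 0 = 17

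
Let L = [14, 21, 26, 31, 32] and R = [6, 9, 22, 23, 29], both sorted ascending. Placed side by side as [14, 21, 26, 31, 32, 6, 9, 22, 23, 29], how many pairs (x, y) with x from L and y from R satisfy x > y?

18

For each element r of the right run, count left-run elements greater than r:
r = 6: 14, 21, 26, 31, 32 → 5
r = 9: 14, 21, 26, 31, 32 → 5
r = 22: 26, 31, 32 → 3
r = 23: 26, 31, 32 → 3
r = 29: 31, 32 → 2
Cross-inversions: 5 + 5 + 3 + 3 + 2 = 18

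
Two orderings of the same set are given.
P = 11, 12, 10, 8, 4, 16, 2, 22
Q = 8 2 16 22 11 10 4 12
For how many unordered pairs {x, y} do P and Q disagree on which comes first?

Assign each item its position (1..8) in the first ordering, then rewrite the second ordering as that position sequence:
positions: 11→1, 12→2, 10→3, 8→4, 4→5, 16→6, 2→7, 22→8
second ordering as positions: [4, 7, 6, 8, 1, 3, 5, 2]
Discordant pairs = inversions in this position sequence.
4: 1, 3, 2 → 3
7: 6, 1, 3, 5, 2 → 5
6: 1, 3, 5, 2 → 4
8: 1, 3, 5, 2 → 4
1: 0
3: 2 → 1
5: 2 → 1
2: 0
Total: 3 + 5 + 4 + 4 + 0 + 1 + 1 + 0 = 18

Disagreeing pairs: 18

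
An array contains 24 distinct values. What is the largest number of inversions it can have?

There are 276 inversions.

The maximum occurs when the array is in strictly decreasing order: every one of the C(24, 2) pairs is inverted.
C(24, 2) = 24·23/2 = 276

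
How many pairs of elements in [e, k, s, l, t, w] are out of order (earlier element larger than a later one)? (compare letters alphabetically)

Sweep left to right; for each value list the smaller values that follow it:
e → none → 0
k → none → 0
s → l → 1
l → none → 0
t → none → 0
w → none → 0
Sum: 0 + 0 + 1 + 0 + 0 + 0 = 1

1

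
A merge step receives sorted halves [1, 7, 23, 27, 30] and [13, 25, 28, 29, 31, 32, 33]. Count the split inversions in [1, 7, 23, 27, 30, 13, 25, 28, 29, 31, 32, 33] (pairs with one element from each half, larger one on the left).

Cross-inversions: 7

Take each right-half value and tally the left-half values above it:
r = 13: 23, 27, 30 → 3
r = 25: 27, 30 → 2
r = 28: 30 → 1
r = 29: 30 → 1
r = 31: none → 0
r = 32: none → 0
r = 33: none → 0
Cross-inversions: 3 + 2 + 1 + 1 + 0 + 0 + 0 = 7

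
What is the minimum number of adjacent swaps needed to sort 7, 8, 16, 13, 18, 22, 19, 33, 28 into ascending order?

There are 3 adjacent swaps.

Each adjacent swap fixes exactly one inversion, so the minimum swap count equals the number of inversions.
Count inversions — for each element, later elements that are smaller:
7: none → 0
8: none → 0
16: 13 → 1
13: none → 0
18: none → 0
22: 19 → 1
19: none → 0
33: 28 → 1
28: none → 0
Total inversions: 0 + 0 + 1 + 0 + 0 + 1 + 0 + 1 + 0 = 3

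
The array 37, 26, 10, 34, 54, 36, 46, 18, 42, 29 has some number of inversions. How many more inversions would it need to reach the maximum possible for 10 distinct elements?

Maximum inversions for 10 distinct elements is C(10, 2) = 10·9/2 = 45.
Current inversions — for each element, count later smaller elements:
37: 6
26: 2
10: 0
34: 2
54: 5
36: 2
46: 3
18: 0
42: 1
29: 0
Current total: 6 + 2 + 0 + 2 + 5 + 2 + 3 + 0 + 1 + 0 = 21
Shortfall: 45 − 21 = 24

24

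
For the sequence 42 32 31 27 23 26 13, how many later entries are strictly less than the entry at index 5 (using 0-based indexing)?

1 such element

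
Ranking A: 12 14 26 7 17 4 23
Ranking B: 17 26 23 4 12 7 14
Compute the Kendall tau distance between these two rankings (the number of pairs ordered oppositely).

Assign each item its position (1..7) in the first ordering, then rewrite the second ordering as that position sequence:
positions: 12→1, 14→2, 26→3, 7→4, 17→5, 4→6, 23→7
second ordering as positions: [5, 3, 7, 6, 1, 4, 2]
Discordant pairs = inversions in this position sequence.
5: 3, 1, 4, 2 → 4
3: 1, 2 → 2
7: 6, 1, 4, 2 → 4
6: 1, 4, 2 → 3
1: 0
4: 2 → 1
2: 0
Total: 4 + 2 + 4 + 3 + 0 + 1 + 0 = 14

14 discordant pairs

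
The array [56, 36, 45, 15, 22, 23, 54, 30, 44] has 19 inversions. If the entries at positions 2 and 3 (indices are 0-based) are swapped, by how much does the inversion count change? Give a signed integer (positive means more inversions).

-1

Positions 2 and 3 hold 45 and 15; after swapping, the array is [56, 36, 15, 45, 22, 23, 54, 30, 44].
For each element, count later entries that are smaller:
56: 8
36: 4
15: 0
45: 4
22: 0
23: 0
54: 2
30: 0
44: 0
Sum: 8 + 4 + 0 + 4 + 0 + 0 + 2 + 0 + 0 = 18
Change: 18 − 19 = -1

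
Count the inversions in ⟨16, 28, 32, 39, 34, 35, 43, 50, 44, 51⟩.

Inversions: 3

Element-by-element contributions:
16 → none → 0
28 → none → 0
32 → none → 0
39 → 34, 35 → 2
34 → none → 0
35 → none → 0
43 → none → 0
50 → 44 → 1
44 → none → 0
51 → none → 0
Sum: 0 + 0 + 0 + 2 + 0 + 0 + 0 + 1 + 0 + 0 = 3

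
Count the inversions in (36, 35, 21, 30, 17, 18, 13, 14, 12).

33 inversions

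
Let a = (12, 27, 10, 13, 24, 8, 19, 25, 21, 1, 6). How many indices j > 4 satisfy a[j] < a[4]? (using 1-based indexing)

The element at index 4 is 13.
Elements after it: 24, 8, 19, 25, 21, 1, 6
Those smaller than 13: 8, 1, 6

3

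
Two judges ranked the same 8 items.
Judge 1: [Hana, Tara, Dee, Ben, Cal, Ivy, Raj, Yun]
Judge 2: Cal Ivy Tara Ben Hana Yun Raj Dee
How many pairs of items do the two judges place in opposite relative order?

Assign each item its position (1..8) in the first ordering, then rewrite the second ordering as that position sequence:
positions: Hana→1, Tara→2, Dee→3, Ben→4, Cal→5, Ivy→6, Raj→7, Yun→8
second ordering as positions: [5, 6, 2, 4, 1, 8, 7, 3]
Discordant pairs = inversions in this position sequence.
5: 2, 4, 1, 3 → 4
6: 2, 4, 1, 3 → 4
2: 1 → 1
4: 1, 3 → 2
1: 0
8: 7, 3 → 2
7: 3 → 1
3: 0
Total: 4 + 4 + 1 + 2 + 0 + 2 + 1 + 0 = 14

14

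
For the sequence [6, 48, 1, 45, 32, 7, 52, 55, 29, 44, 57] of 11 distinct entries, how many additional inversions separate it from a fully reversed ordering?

Maximum inversions for 11 distinct elements is C(11, 2) = 11·10/2 = 55.
Current inversions — for each element, count later smaller elements:
6: 1
48: 6
1: 0
45: 4
32: 2
7: 0
52: 2
55: 2
29: 0
44: 0
57: 0
Current total: 1 + 6 + 0 + 4 + 2 + 0 + 2 + 2 + 0 + 0 + 0 = 17
Shortfall: 55 − 17 = 38

38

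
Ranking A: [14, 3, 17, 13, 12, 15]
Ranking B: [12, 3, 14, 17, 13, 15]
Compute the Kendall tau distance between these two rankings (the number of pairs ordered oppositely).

5 discordant pairs

Assign each item its position (1..6) in the first ordering, then rewrite the second ordering as that position sequence:
positions: 14→1, 3→2, 17→3, 13→4, 12→5, 15→6
second ordering as positions: [5, 2, 1, 3, 4, 6]
Discordant pairs = inversions in this position sequence.
5: 2, 1, 3, 4 → 4
2: 1 → 1
1: 0
3: 0
4: 0
6: 0
Total: 4 + 1 + 0 + 0 + 0 + 0 = 5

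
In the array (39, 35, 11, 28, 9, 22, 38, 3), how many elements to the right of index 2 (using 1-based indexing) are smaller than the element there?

5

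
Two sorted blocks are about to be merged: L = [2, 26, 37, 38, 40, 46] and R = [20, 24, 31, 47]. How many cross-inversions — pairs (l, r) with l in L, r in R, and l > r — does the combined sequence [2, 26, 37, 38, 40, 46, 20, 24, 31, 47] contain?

For each element r of the right run, count left-run elements greater than r:
r = 20: 26, 37, 38, 40, 46 → 5
r = 24: 26, 37, 38, 40, 46 → 5
r = 31: 37, 38, 40, 46 → 4
r = 47: none → 0
Cross-inversions: 5 + 5 + 4 + 0 = 14

Split inversions: 14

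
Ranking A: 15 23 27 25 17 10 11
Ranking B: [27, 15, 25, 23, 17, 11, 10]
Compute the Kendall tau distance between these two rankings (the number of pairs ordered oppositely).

4 discordant pairs

Assign each item its position (1..7) in the first ordering, then rewrite the second ordering as that position sequence:
positions: 15→1, 23→2, 27→3, 25→4, 17→5, 10→6, 11→7
second ordering as positions: [3, 1, 4, 2, 5, 7, 6]
Discordant pairs = inversions in this position sequence.
3: 1, 2 → 2
1: 0
4: 2 → 1
2: 0
5: 0
7: 6 → 1
6: 0
Total: 2 + 0 + 1 + 0 + 0 + 1 + 0 = 4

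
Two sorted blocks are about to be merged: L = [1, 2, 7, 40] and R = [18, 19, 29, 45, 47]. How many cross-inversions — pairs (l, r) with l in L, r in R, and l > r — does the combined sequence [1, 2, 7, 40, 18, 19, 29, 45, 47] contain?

3 split inversions

For each element r of the right run, count left-run elements greater than r:
r = 18: 40 → 1
r = 19: 40 → 1
r = 29: 40 → 1
r = 45: none → 0
r = 47: none → 0
Cross-inversions: 1 + 1 + 1 + 0 + 0 = 3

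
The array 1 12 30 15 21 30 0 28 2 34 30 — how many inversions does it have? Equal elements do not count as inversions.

Count, for each position, how many later elements it exceeds:
1: 1
12: 2
30: 5
15: 2
21: 2
30: 3
0: 0
28: 1
2: 0
34: 1
30: 0
Sum: 1 + 2 + 5 + 2 + 2 + 3 + 0 + 1 + 0 + 1 + 0 = 17

17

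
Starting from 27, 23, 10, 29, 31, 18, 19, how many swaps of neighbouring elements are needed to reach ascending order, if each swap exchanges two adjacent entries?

11

The minimum number of adjacent swaps to sort an array equals its inversion count, since every such swap removes exactly one inversion.
Count inversions — for each element, later elements that are smaller:
27: 23, 10, 18, 19 → 4
23: 10, 18, 19 → 3
10: none → 0
29: 18, 19 → 2
31: 18, 19 → 2
18: none → 0
19: none → 0
Total inversions: 4 + 3 + 0 + 2 + 2 + 0 + 0 = 11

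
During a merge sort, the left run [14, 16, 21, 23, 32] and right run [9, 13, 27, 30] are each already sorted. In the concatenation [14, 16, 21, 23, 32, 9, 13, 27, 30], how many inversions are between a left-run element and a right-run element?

There are 12 split inversions.

Count, for every r in R, how many entries of L exceed r:
r = 9: 14, 16, 21, 23, 32 → 5
r = 13: 14, 16, 21, 23, 32 → 5
r = 27: 32 → 1
r = 30: 32 → 1
Cross-inversions: 5 + 5 + 1 + 1 = 12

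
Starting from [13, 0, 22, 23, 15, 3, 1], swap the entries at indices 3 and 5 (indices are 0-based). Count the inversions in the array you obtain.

Positions 3 and 5 hold 23 and 3; after swapping, the array is [13, 0, 22, 3, 15, 23, 1].
Element-by-element contributions:
13: 3
0: 0
22: 3
3: 1
15: 1
23: 1
1: 0
Sum: 3 + 0 + 3 + 1 + 1 + 1 + 0 = 9

9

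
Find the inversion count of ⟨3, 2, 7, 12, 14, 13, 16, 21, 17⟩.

3

For each element, count later entries that are smaller:
3: 1
2: 0
7: 0
12: 0
14: 1
13: 0
16: 0
21: 1
17: 0
Sum: 1 + 0 + 0 + 0 + 1 + 0 + 0 + 1 + 0 = 3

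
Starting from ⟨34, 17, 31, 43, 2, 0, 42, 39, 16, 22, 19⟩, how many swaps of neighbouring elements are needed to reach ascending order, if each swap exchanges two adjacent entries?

Each adjacent swap fixes exactly one inversion, so the minimum swap count equals the number of inversions.
Count inversions — for each element, later elements that are smaller:
34: 17, 31, 2, 0, 16, 22, 19 → 7
17: 2, 0, 16 → 3
31: 2, 0, 16, 22, 19 → 5
43: 2, 0, 42, 39, 16, 22, 19 → 7
2: 0 → 1
0: none → 0
42: 39, 16, 22, 19 → 4
39: 16, 22, 19 → 3
16: none → 0
22: 19 → 1
19: none → 0
Total inversions: 7 + 3 + 5 + 7 + 1 + 0 + 4 + 3 + 0 + 1 + 0 = 31

There are 31 swaps.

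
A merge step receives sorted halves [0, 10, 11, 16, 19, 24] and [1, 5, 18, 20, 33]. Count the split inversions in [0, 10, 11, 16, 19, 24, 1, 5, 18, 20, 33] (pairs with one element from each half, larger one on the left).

For each element r of the right run, count left-run elements greater than r:
r = 1: 10, 11, 16, 19, 24 → 5
r = 5: 10, 11, 16, 19, 24 → 5
r = 18: 19, 24 → 2
r = 20: 24 → 1
r = 33: none → 0
Cross-inversions: 5 + 5 + 2 + 1 + 0 = 13

There are 13 cross-inversions.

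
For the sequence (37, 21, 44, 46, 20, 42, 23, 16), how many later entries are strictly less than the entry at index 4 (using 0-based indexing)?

1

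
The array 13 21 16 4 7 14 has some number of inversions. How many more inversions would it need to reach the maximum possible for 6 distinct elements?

6 inversions short

Maximum inversions for 6 distinct elements is C(6, 2) = 6·5/2 = 15.
Current inversions — for each element, count later smaller elements:
13: 2
21: 4
16: 3
4: 0
7: 0
14: 0
Current total: 2 + 4 + 3 + 0 + 0 + 0 = 9
Shortfall: 15 − 9 = 6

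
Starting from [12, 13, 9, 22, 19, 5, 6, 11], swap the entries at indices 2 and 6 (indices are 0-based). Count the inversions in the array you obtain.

16 inversions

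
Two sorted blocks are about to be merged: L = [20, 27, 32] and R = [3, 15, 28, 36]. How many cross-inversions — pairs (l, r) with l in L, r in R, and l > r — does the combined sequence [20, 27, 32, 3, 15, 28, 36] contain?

7 cross-inversions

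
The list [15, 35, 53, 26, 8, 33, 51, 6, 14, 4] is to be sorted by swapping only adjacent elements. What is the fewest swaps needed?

The minimum number of adjacent swaps to sort an array equals its inversion count, since every such swap removes exactly one inversion.
Count inversions — for each element, later elements that are smaller:
15: 8, 6, 14, 4 → 4
35: 26, 8, 33, 6, 14, 4 → 6
53: 26, 8, 33, 51, 6, 14, 4 → 7
26: 8, 6, 14, 4 → 4
8: 6, 4 → 2
33: 6, 14, 4 → 3
51: 6, 14, 4 → 3
6: 4 → 1
14: 4 → 1
4: none → 0
Total inversions: 4 + 6 + 7 + 4 + 2 + 3 + 3 + 1 + 1 + 0 = 31

31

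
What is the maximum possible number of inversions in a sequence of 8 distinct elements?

28

The maximum occurs when the array is in strictly decreasing order: every one of the C(8, 2) pairs is inverted.
C(8, 2) = 8·7/2 = 28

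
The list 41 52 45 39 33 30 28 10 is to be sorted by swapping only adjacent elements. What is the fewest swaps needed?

The minimum number of adjacent swaps to sort an array equals its inversion count, since every such swap removes exactly one inversion.
Count inversions — for each element, later elements that are smaller:
41: 39, 33, 30, 28, 10 → 5
52: 45, 39, 33, 30, 28, 10 → 6
45: 39, 33, 30, 28, 10 → 5
39: 33, 30, 28, 10 → 4
33: 30, 28, 10 → 3
30: 28, 10 → 2
28: 10 → 1
10: none → 0
Total inversions: 5 + 6 + 5 + 4 + 3 + 2 + 1 + 0 = 26

26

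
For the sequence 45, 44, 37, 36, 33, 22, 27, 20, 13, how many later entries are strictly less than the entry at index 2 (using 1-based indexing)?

7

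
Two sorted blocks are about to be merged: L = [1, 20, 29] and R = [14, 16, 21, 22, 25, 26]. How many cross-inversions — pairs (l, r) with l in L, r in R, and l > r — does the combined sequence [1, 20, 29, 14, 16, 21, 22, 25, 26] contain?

Split inversions: 8

For each element r of the right run, count left-run elements greater than r:
r = 14: 20, 29 → 2
r = 16: 20, 29 → 2
r = 21: 29 → 1
r = 22: 29 → 1
r = 25: 29 → 1
r = 26: 29 → 1
Cross-inversions: 2 + 2 + 1 + 1 + 1 + 1 = 8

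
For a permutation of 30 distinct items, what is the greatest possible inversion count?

435 inversions

The maximum occurs when the array is in strictly decreasing order: every one of the C(30, 2) pairs is inverted.
C(30, 2) = 30·29/2 = 435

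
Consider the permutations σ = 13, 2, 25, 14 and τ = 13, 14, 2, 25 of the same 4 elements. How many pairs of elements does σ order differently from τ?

Assign each item its position (1..4) in the first ordering, then rewrite the second ordering as that position sequence:
positions: 13→1, 2→2, 25→3, 14→4
second ordering as positions: [1, 4, 2, 3]
Discordant pairs = inversions in this position sequence.
1: 0
4: 2, 3 → 2
2: 0
3: 0
Total: 0 + 2 + 0 + 0 = 2

2 discordant pairs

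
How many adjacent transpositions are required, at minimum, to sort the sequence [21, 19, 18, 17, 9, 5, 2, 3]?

27 swaps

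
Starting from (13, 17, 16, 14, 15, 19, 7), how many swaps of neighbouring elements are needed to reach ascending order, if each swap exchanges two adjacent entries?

11

Minimum adjacent swaps = number of inversions (each swap of adjacent out-of-order elements removes one inversion and no swap can remove more).
Count inversions — for each element, later elements that are smaller:
13: 7 → 1
17: 16, 14, 15, 7 → 4
16: 14, 15, 7 → 3
14: 7 → 1
15: 7 → 1
19: 7 → 1
7: none → 0
Total inversions: 1 + 4 + 3 + 1 + 1 + 1 + 0 = 11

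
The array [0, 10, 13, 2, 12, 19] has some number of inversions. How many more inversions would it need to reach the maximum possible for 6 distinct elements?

12

Maximum inversions for 6 distinct elements is C(6, 2) = 6·5/2 = 15.
Current inversions — for each element, count later smaller elements:
0: 0
10: 1
13: 2
2: 0
12: 0
19: 0
Current total: 0 + 1 + 2 + 0 + 0 + 0 = 3
Shortfall: 15 − 3 = 12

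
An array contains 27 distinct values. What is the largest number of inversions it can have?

A reversed (strictly descending) arrangement makes every pair an inversion, giving C(27, 2) inversions.
C(27, 2) = 27·26/2 = 351

351 inversions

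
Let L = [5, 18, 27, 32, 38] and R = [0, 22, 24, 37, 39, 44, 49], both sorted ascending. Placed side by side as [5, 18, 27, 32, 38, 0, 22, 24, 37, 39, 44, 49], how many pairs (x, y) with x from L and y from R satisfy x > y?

Split inversions: 12

Take each right-half value and tally the left-half values above it:
r = 0: 5, 18, 27, 32, 38 → 5
r = 22: 27, 32, 38 → 3
r = 24: 27, 32, 38 → 3
r = 37: 38 → 1
r = 39: none → 0
r = 44: none → 0
r = 49: none → 0
Cross-inversions: 5 + 3 + 3 + 1 + 0 + 0 + 0 = 12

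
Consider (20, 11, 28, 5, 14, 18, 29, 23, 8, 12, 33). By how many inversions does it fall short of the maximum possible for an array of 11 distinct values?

32

Maximum inversions for 11 distinct elements is C(11, 2) = 11·10/2 = 55.
Current inversions — for each element, count later smaller elements:
20: 6
11: 2
28: 6
5: 0
14: 2
18: 2
29: 3
23: 2
8: 0
12: 0
33: 0
Current total: 6 + 2 + 6 + 0 + 2 + 2 + 3 + 2 + 0 + 0 + 0 = 23
Shortfall: 55 − 23 = 32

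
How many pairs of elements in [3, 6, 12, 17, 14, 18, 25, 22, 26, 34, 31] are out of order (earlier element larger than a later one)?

For each element, count later entries that are smaller:
3 → none → 0
6 → none → 0
12 → none → 0
17 → 14 → 1
14 → none → 0
18 → none → 0
25 → 22 → 1
22 → none → 0
26 → none → 0
34 → 31 → 1
31 → none → 0
Sum: 0 + 0 + 0 + 1 + 0 + 0 + 1 + 0 + 0 + 1 + 0 = 3

Inversions: 3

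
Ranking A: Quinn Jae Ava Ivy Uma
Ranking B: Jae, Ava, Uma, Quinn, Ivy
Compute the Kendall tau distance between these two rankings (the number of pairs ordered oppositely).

Assign each item its position (1..5) in the first ordering, then rewrite the second ordering as that position sequence:
positions: Quinn→1, Jae→2, Ava→3, Ivy→4, Uma→5
second ordering as positions: [2, 3, 5, 1, 4]
Discordant pairs = inversions in this position sequence.
2: 1 → 1
3: 1 → 1
5: 1, 4 → 2
1: 0
4: 0
Total: 1 + 1 + 2 + 0 + 0 = 4

Discordant pairs: 4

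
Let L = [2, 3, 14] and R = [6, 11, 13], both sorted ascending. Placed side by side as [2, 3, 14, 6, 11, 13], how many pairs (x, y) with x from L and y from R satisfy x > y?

There are 3 cross-inversions.

For each element r of the right run, count left-run elements greater than r:
r = 6: 14 → 1
r = 11: 14 → 1
r = 13: 14 → 1
Cross-inversions: 1 + 1 + 1 = 3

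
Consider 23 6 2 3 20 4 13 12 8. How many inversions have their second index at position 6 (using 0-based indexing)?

The element at index 6 is 13.
Elements before it: 23, 6, 2, 3, 20, 4
Those larger than 13: 23, 20

2 such elements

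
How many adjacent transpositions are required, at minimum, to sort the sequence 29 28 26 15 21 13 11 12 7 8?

Each adjacent swap fixes exactly one inversion, so the minimum swap count equals the number of inversions.
Count inversions — for each element, later elements that are smaller:
29: 28, 26, 15, 21, 13, 11, 12, 7, 8 → 9
28: 26, 15, 21, 13, 11, 12, 7, 8 → 8
26: 15, 21, 13, 11, 12, 7, 8 → 7
15: 13, 11, 12, 7, 8 → 5
21: 13, 11, 12, 7, 8 → 5
13: 11, 12, 7, 8 → 4
11: 7, 8 → 2
12: 7, 8 → 2
7: none → 0
8: none → 0
Total inversions: 9 + 8 + 7 + 5 + 5 + 4 + 2 + 2 + 0 + 0 = 42

42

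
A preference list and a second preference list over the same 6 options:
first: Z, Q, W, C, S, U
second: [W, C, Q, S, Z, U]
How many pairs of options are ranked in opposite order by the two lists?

Assign each item its position (1..6) in the first ordering, then rewrite the second ordering as that position sequence:
positions: Z→1, Q→2, W→3, C→4, S→5, U→6
second ordering as positions: [3, 4, 2, 5, 1, 6]
Discordant pairs = inversions in this position sequence.
3: 2, 1 → 2
4: 2, 1 → 2
2: 1 → 1
5: 1 → 1
1: 0
6: 0
Total: 2 + 2 + 1 + 1 + 0 + 0 = 6

6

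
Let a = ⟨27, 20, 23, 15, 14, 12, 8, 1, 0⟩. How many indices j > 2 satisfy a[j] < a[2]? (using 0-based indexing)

6 such elements

The element at index 2 is 23.
Elements after it: 15, 14, 12, 8, 1, 0
Those smaller than 23: 15, 14, 12, 8, 1, 0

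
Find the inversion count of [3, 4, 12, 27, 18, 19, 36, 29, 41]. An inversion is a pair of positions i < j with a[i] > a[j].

3 out-of-order pairs

Element-by-element contributions:
3 → none → 0
4 → none → 0
12 → none → 0
27 → 18, 19 → 2
18 → none → 0
19 → none → 0
36 → 29 → 1
29 → none → 0
41 → none → 0
Sum: 0 + 0 + 0 + 2 + 0 + 0 + 1 + 0 + 0 = 3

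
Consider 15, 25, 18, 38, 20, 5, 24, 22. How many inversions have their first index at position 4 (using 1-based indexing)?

4 such elements

The element at index 4 is 38.
Elements after it: 20, 5, 24, 22
Those smaller than 38: 20, 5, 24, 22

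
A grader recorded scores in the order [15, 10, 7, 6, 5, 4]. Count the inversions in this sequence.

For each element, count later entries that are smaller:
15 → 10, 7, 6, 5, 4 → 5
10 → 7, 6, 5, 4 → 4
7 → 6, 5, 4 → 3
6 → 5, 4 → 2
5 → 4 → 1
4 → none → 0
Sum: 5 + 4 + 3 + 2 + 1 + 0 = 15

Out-of-order pairs: 15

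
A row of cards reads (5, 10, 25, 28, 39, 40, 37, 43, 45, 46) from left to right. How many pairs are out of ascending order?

Sweep left to right; for each value list the smaller values that follow it:
5: 0
10: 0
25: 0
28: 0
39: 1
40: 1
37: 0
43: 0
45: 0
46: 0
Sum: 0 + 0 + 0 + 0 + 1 + 1 + 0 + 0 + 0 + 0 = 2

2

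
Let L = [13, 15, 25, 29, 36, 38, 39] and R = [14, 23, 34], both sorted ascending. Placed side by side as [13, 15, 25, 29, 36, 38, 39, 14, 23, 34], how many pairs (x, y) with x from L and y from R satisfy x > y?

For each element r of the right run, count left-run elements greater than r:
r = 14: 15, 25, 29, 36, 38, 39 → 6
r = 23: 25, 29, 36, 38, 39 → 5
r = 34: 36, 38, 39 → 3
Cross-inversions: 6 + 5 + 3 = 14

14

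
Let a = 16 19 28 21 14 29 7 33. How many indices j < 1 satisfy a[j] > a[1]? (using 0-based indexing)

0

The element at index 1 is 19.
Elements before it: 16
None of them are larger than 19.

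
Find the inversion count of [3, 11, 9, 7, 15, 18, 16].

Out-of-order pairs: 4

Out-of-order index pairs (0-indexed):
(1,2): 11 > 9
(1,3): 11 > 7
(2,3): 9 > 7
(5,6): 18 > 16
That's 4 pairs.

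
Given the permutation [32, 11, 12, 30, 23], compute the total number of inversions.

Out-of-order index pairs (1-indexed):
(1,2): 32 > 11
(1,3): 32 > 12
(1,4): 32 > 30
(1,5): 32 > 23
(4,5): 30 > 23
That's 5 pairs.

5 inversions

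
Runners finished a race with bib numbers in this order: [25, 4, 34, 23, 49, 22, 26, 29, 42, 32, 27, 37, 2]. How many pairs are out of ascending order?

There are 34 inversions.

Sweep left to right; for each value list the smaller values that follow it:
25 → 4, 23, 22, 2 → 4
4 → 2 → 1
34 → 23, 22, 26, 29, 32, 27, 2 → 7
23 → 22, 2 → 2
49 → 22, 26, 29, 42, 32, 27, 37, 2 → 8
22 → 2 → 1
26 → 2 → 1
29 → 27, 2 → 2
42 → 32, 27, 37, 2 → 4
32 → 27, 2 → 2
27 → 2 → 1
37 → 2 → 1
2 → none → 0
Sum: 4 + 1 + 7 + 2 + 8 + 1 + 1 + 2 + 4 + 2 + 1 + 1 + 0 = 34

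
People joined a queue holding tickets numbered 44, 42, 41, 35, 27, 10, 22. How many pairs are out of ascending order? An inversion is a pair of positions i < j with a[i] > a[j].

20

Sweep left to right; for each value list the smaller values that follow it:
44: 6
42: 5
41: 4
35: 3
27: 2
10: 0
22: 0
Sum: 6 + 5 + 4 + 3 + 2 + 0 + 0 = 20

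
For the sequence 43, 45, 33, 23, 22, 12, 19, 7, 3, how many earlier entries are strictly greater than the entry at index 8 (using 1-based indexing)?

7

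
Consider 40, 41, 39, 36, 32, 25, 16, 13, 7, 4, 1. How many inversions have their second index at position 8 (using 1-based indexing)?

7

The element at index 8 is 13.
Elements before it: 40, 41, 39, 36, 32, 25, 16
Those larger than 13: 40, 41, 39, 36, 32, 25, 16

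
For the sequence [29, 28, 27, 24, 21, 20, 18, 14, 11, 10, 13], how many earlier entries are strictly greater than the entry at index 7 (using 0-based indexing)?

7

The element at index 7 is 14.
Elements before it: 29, 28, 27, 24, 21, 20, 18
Those larger than 14: 29, 28, 27, 24, 21, 20, 18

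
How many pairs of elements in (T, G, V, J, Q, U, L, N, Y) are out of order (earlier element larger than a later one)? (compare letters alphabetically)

Count, for each position, how many later elements it exceeds:
T: 5
G: 0
V: 5
J: 0
Q: 2
U: 2
L: 0
N: 0
Y: 0
Sum: 5 + 0 + 5 + 0 + 2 + 2 + 0 + 0 + 0 = 14

14 inversions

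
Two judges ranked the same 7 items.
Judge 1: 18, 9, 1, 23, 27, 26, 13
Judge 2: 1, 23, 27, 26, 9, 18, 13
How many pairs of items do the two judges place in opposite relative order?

Assign each item its position (1..7) in the first ordering, then rewrite the second ordering as that position sequence:
positions: 18→1, 9→2, 1→3, 23→4, 27→5, 26→6, 13→7
second ordering as positions: [3, 4, 5, 6, 2, 1, 7]
Discordant pairs = inversions in this position sequence.
3: 2, 1 → 2
4: 2, 1 → 2
5: 2, 1 → 2
6: 2, 1 → 2
2: 1 → 1
1: 0
7: 0
Total: 2 + 2 + 2 + 2 + 1 + 0 + 0 = 9

9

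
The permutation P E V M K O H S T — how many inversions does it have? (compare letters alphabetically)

15 inversions

For each element, count later entries that are smaller:
P: 5
E: 0
V: 6
M: 2
K: 1
O: 1
H: 0
S: 0
T: 0
Sum: 5 + 0 + 6 + 2 + 1 + 1 + 0 + 0 + 0 = 15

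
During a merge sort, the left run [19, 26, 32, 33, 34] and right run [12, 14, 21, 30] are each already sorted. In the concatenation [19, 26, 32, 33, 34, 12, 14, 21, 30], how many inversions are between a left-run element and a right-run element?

Take each right-half value and tally the left-half values above it:
r = 12: 19, 26, 32, 33, 34 → 5
r = 14: 19, 26, 32, 33, 34 → 5
r = 21: 26, 32, 33, 34 → 4
r = 30: 32, 33, 34 → 3
Cross-inversions: 5 + 5 + 4 + 3 = 17

17 split inversions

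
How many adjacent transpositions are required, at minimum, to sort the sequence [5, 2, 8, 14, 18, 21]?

There is 1 adjacent swap.

The minimum number of adjacent swaps to sort an array equals its inversion count, since every such swap removes exactly one inversion.
Count inversions — for each element, later elements that are smaller:
5: 2 → 1
2: none → 0
8: none → 0
14: none → 0
18: none → 0
21: none → 0
Total inversions: 1 + 0 + 0 + 0 + 0 + 0 = 1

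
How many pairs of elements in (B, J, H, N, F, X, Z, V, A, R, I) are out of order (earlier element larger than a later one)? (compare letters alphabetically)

23 out-of-order pairs

Count, for each position, how many later elements it exceeds:
B → A → 1
J → H, F, A, I → 4
H → F, A → 2
N → F, A, I → 3
F → A → 1
X → V, A, R, I → 4
Z → V, A, R, I → 4
V → A, R, I → 3
A → none → 0
R → I → 1
I → none → 0
Sum: 1 + 4 + 2 + 3 + 1 + 4 + 4 + 3 + 0 + 1 + 0 = 23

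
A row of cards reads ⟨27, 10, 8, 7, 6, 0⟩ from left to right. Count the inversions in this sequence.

Inversions: 15

Sweep left to right; for each value list the smaller values that follow it:
27 → 10, 8, 7, 6, 0 → 5
10 → 8, 7, 6, 0 → 4
8 → 7, 6, 0 → 3
7 → 6, 0 → 2
6 → 0 → 1
0 → none → 0
Sum: 5 + 4 + 3 + 2 + 1 + 0 = 15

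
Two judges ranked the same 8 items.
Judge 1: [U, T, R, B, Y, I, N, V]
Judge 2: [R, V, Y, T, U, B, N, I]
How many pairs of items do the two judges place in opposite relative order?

Assign each item its position (1..8) in the first ordering, then rewrite the second ordering as that position sequence:
positions: U→1, T→2, R→3, B→4, Y→5, I→6, N→7, V→8
second ordering as positions: [3, 8, 5, 2, 1, 4, 7, 6]
Discordant pairs = inversions in this position sequence.
3: 2, 1 → 2
8: 5, 2, 1, 4, 7, 6 → 6
5: 2, 1, 4 → 3
2: 1 → 1
1: 0
4: 0
7: 6 → 1
6: 0
Total: 2 + 6 + 3 + 1 + 0 + 0 + 1 + 0 = 13

13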